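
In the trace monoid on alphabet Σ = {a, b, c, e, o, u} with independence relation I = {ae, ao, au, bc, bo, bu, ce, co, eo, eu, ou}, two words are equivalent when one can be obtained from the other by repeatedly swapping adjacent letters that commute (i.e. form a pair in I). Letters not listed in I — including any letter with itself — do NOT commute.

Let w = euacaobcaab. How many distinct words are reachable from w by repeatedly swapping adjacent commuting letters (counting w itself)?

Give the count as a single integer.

drop 0:e onto floor
drop 1:u onto floor
drop 2:a onto floor
drop 3:c onto {1:u, 2:a}
drop 4:a onto {3:c}
drop 5:o onto floor
drop 6:b onto {0:e, 4:a}
drop 7:c onto {4:a}
drop 8:a onto {6:b, 7:c}
drop 9:a onto {8:a}
drop 10:b onto {9:a}
ground layer = {0:e, 1:u, 2:a, 5:o}
drop-orders for the pieces not yet dropped (sum over which currently-grounded one goes next):
  1 to go: {5} 1  {10} 1
  2 to go: {5,10} 2  {9,10} 1
  3 to go: {5,9,10} 3  {8,9,10} 1
  4 to go: {5,8,9,10} 4  {6,8,9,10} 1  {7,8,9,10} 1
  5 to go: {0,6,8,9,10} 1  {5,6,8,9,10} 5  {5,7,8,9,10} 5  {6,7,8,9,10} 2
  6 to go: {0,5,6,8,9,10} 6  {0,6,7,8,9,10} 3  {4,6,7,8,9,10} 2  {5,6,7,8,9,10} 12
  7 to go: {0,4,6,7,8,9,10} 5  {0,5,6,7,8,9,10} 21  {3,4,6,7,8,9,10} 2  {4,5,6,7,8,9,10} 14
  8 to go: {0,3,4,6,7,8,9,10} 7  {0,4,5,6,7,8,9,10} 40  {1,3,4,6,7,8,9,10} 2  {2,3,4,6,7,8,9,10} 2  {3,4,5,6,7,8,9,10} 16
  9 to go: {0,1,3,4,6,7,8,9,10} 9  {0,2,3,4,6,7,8,9,10} 9  {0,3,4,5,6,7,8,9,10} 63  {1,2,3,4,6,7,8,9,10} 4  {1,3,4,5,6,7,8,9,10} 18  {2,3,4,5,6,7,8,9,10} 18
  if 0:e drops first: 40 orders
  if 1:u drops first: 90 orders
  if 2:a drops first: 90 orders
  if 5:o drops first: 22 orders
heap linearizations: 242

242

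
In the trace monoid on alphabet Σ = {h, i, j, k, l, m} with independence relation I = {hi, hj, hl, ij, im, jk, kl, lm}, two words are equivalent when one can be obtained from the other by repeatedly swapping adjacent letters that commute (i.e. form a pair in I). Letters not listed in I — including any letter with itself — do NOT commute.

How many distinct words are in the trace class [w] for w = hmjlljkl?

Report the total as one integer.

#0=h has no predecessor
#1=m depends on [0:h]
#2=j depends on [1:m]
#3=l depends on [2:j]
#4=l depends on [3:l]
#5=j depends on [4:l]
#6=k depends on [1:m]
#7=l depends on [5:j]
sources: [0:h]
N(rest) = Σ N(rest − s) over sources s of rest; N(one piece) = 1:
  size 1 → [6]=1  [7]=1
  size 2 → [5,7]=1  [6,7]=2
  size 3 → [4,5,7]=1  [5,6,7]=3
  size 4 → [3,4,5,7]=1  [4,5,6,7]=4
  size 5 → [2,3,4,5,7]=1  [3,4,5,6,7]=5
  size 6 → [2,3,4,5,6,7]=6
  first=0(h) contributes 6

6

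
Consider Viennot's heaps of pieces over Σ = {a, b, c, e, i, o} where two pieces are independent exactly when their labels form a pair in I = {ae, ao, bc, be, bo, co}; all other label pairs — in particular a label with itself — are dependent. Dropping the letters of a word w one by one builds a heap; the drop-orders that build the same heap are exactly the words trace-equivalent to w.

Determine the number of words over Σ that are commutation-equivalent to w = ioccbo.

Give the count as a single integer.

30

piece 0:i — minimal
piece 1:o rests on {0:i}
piece 2:c rests on {0:i}
piece 3:c rests on {2:c}
piece 4:b rests on {0:i}
piece 5:o rests on {1:o}
minimal pieces: {0:i}
ways to finish when only these pieces remain (= sum over removing one remaining piece with nothing left below it):
  1 left: {3}→1  {4}→1  {5}→1
  2 left: {1,5}→1  {2,3}→1  {3,4}→2  {3,5}→2  {4,5}→2
  3 left: {1,3,5}→3  {1,4,5}→3  {2,3,4}→3  {2,3,5}→3  {3,4,5}→6
  4 left: {1,2,3,5}→6  {1,3,4,5}→12  {2,3,4,5}→12
  placing 0:i first → 30 extensions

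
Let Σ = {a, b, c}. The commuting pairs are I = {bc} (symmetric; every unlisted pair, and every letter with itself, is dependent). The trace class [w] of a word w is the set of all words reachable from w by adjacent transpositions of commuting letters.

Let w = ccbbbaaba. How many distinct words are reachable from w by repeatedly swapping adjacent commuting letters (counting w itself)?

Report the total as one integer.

#0=c has no predecessor
#1=c depends on [0:c]
#2=b has no predecessor
#3=b depends on [2:b]
#4=b depends on [3:b]
#5=a depends on [1:c, 4:b]
#6=a depends on [5:a]
#7=b depends on [6:a]
#8=a depends on [7:b]
sources: [0:c, 2:b]
N(rest) = Σ N(rest − s) over sources s of rest; N(one piece) = 1:
  size 1 → [8]=1
  size 2 → [7,8]=1
  size 3 → [6,7,8]=1
  size 4 → [5,6,7,8]=1
  size 5 → [1,5,6,7,8]=1  [4,5,6,7,8]=1
  size 6 → [0,1,5,6,7,8]=1  [1,4,5,6,7,8]=2  [3,4,5,6,7,8]=1
  size 7 → [0,1,4,5,6,7,8]=3  [1,3,4,5,6,7,8]=3  [2,3,4,5,6,7,8]=1
  first=0(c) contributes 4
  first=2(b) contributes 6
|[w]| = 10

10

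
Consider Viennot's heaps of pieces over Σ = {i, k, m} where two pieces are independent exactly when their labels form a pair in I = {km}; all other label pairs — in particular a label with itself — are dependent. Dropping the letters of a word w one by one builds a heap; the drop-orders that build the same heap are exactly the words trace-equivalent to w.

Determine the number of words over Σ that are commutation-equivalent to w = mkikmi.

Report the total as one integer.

4

drop 0:m onto floor
drop 1:k onto floor
drop 2:i onto {0:m, 1:k}
drop 3:k onto {2:i}
drop 4:m onto {2:i}
drop 5:i onto {3:k, 4:m}
ground layer = {0:m, 1:k}
drop-orders for the pieces not yet dropped (sum over which currently-grounded one goes next):
  1 to go: {5} 1
  2 to go: {3,5} 1  {4,5} 1
  3 to go: {3,4,5} 2
  4 to go: {2,3,4,5} 2
  if 0:m drops first: 2 orders
  if 1:k drops first: 2 orders
heap linearizations: 4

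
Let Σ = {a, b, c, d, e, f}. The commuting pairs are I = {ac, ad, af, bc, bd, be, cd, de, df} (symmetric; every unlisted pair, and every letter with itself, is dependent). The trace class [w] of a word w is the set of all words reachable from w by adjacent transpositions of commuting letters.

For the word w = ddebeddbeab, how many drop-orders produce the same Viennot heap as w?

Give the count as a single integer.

piece 0:d — minimal
piece 1:d rests on {0:d}
piece 2:e — minimal
piece 3:b — minimal
piece 4:e rests on {2:e}
piece 5:d rests on {1:d}
piece 6:d rests on {5:d}
piece 7:b rests on {3:b}
piece 8:e rests on {4:e}
piece 9:a rests on {7:b, 8:e}
piece 10:b rests on {9:a}
minimal pieces: {0:d, 2:e, 3:b}
ways to finish when only these pieces remain (= sum over removing one remaining piece with nothing left below it):
  1 left: {6}→1  {10}→1
  2 left: {5,6}→1  {6,10}→2  {9,10}→1
  3 left: {1,5,6}→1  {5,6,10}→3  {6,9,10}→3  {7,9,10}→1  {8,9,10}→1
  4 left: {0,1,5,6}→1  {1,5,6,10}→4  {3,7,9,10}→1  {4,8,9,10}→1  {5,6,9,10}→6  {6,7,9,10}→4  {6,8,9,10}→4  {7,8,9,10}→2
  5 left: {0,1,5,6,10}→5  {1,5,6,9,10}→10  {2,4,8,9,10}→1  {3,6,7,9,10}→5  {3,7,8,9,10}→3  {4,6,8,9,10}→5  {4,7,8,9,10}→3  {5,6,7,9,10}→10  {5,6,8,9,10}→10  {6,7,8,9,10}→10
  6 left: {0,1,5,6,9,10}→15  {1,5,6,7,9,10}→20  {1,5,6,8,9,10}→20  {2,4,6,8,9,10}→6  {2,4,7,8,9,10}→4  {3,4,7,8,9,10}→6  {3,5,6,7,9,10}→15  {3,6,7,8,9,10}→18  {4,5,6,8,9,10}→15  {4,6,7,8,9,10}→18  {5,6,7,8,9,10}→30
  7 left: {0,1,5,6,7,9,10}→35  {0,1,5,6,8,9,10}→35  {1,3,5,6,7,9,10}→35  {1,4,5,6,8,9,10}→35  {1,5,6,7,8,9,10}→70  {2,3,4,7,8,9,10}→10  {2,4,5,6,8,9,10}→21  {2,4,6,7,8,9,10}→28  {3,4,6,7,8,9,10}→42  {3,5,6,7,8,9,10}→63  {4,5,6,7,8,9,10}→63
  8 left: {0,1,3,5,6,7,9,10}→70  {0,1,4,5,6,8,9,10}→70  {0,1,5,6,7,8,9,10}→140  {1,2,4,5,6,8,9,10}→56  {1,3,5,6,7,8,9,10}→168  {1,4,5,6,7,8,9,10}→168  {2,3,4,6,7,8,9,10}→80  {2,4,5,6,7,8,9,10}→112  {3,4,5,6,7,8,9,10}→168
  9 left: {0,1,2,4,5,6,8,9,10}→126  {0,1,3,5,6,7,8,9,10}→378  {0,1,4,5,6,7,8,9,10}→378  {1,2,4,5,6,7,8,9,10}→336  {1,3,4,5,6,7,8,9,10}→504  {2,3,4,5,6,7,8,9,10}→360
  placing 0:d first → 1200 extensions
  placing 2:e first → 1260 extensions
  placing 3:b first → 840 extensions
total linear extensions = 3300

3300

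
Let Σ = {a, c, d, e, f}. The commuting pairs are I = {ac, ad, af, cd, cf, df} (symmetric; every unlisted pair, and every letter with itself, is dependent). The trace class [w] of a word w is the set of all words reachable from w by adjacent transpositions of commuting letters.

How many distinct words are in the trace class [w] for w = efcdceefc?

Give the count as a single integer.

24

drop 0:e onto floor
drop 1:f onto {0:e}
drop 2:c onto {0:e}
drop 3:d onto {0:e}
drop 4:c onto {2:c}
drop 5:e onto {1:f, 3:d, 4:c}
drop 6:e onto {5:e}
drop 7:f onto {6:e}
drop 8:c onto {6:e}
ground layer = {0:e}
drop-orders for the pieces not yet dropped (sum over which currently-grounded one goes next):
  1 to go: {7} 1  {8} 1
  2 to go: {7,8} 2
  3 to go: {6,7,8} 2
  4 to go: {5,6,7,8} 2
  5 to go: {1,5,6,7,8} 2  {3,5,6,7,8} 2  {4,5,6,7,8} 2
  6 to go: {1,3,5,6,7,8} 4  {1,4,5,6,7,8} 4  {2,4,5,6,7,8} 2  {3,4,5,6,7,8} 4
  7 to go: {1,2,4,5,6,7,8} 6  {1,3,4,5,6,7,8} 12  {2,3,4,5,6,7,8} 6
  if 0:e drops first: 24 orders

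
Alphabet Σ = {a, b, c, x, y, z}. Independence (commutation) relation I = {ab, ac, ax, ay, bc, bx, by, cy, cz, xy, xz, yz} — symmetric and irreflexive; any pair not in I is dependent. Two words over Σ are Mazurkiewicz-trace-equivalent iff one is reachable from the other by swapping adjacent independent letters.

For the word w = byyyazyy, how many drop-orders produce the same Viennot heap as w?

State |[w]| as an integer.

drop 0:b onto floor
drop 1:y onto floor
drop 2:y onto {1:y}
drop 3:y onto {2:y}
drop 4:a onto floor
drop 5:z onto {0:b, 4:a}
drop 6:y onto {3:y}
drop 7:y onto {6:y}
ground layer = {0:b, 1:y, 4:a}
drop-orders for the pieces not yet dropped (sum over which currently-grounded one goes next):
  1 to go: {5} 1  {7} 1
  2 to go: {0,5} 1  {4,5} 1  {5,7} 2  {6,7} 1
  3 to go: {0,4,5} 2  {0,5,7} 3  {3,6,7} 1  {4,5,7} 3  {5,6,7} 3
  4 to go: {0,4,5,7} 8  {0,5,6,7} 6  {2,3,6,7} 1  {3,5,6,7} 4  {4,5,6,7} 6
  5 to go: {0,3,5,6,7} 10  {0,4,5,6,7} 20  {1,2,3,6,7} 1  {2,3,5,6,7} 5  {3,4,5,6,7} 10
  6 to go: {0,2,3,5,6,7} 15  {0,3,4,5,6,7} 40  {1,2,3,5,6,7} 6  {2,3,4,5,6,7} 15
  if 0:b drops first: 21 orders
  if 1:y drops first: 70 orders
  if 4:a drops first: 21 orders
heap linearizations: 112

112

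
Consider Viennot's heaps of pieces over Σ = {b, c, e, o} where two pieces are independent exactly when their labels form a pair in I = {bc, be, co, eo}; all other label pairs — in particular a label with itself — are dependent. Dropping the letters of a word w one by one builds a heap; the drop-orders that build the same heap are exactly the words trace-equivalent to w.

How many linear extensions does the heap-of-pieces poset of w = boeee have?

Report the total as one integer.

#0=b has no predecessor
#1=o depends on [0:b]
#2=e has no predecessor
#3=e depends on [2:e]
#4=e depends on [3:e]
sources: [0:b, 2:e]
N(rest) = Σ N(rest − s) over sources s of rest; N(one piece) = 1:
  size 1 → [1]=1  [4]=1
  size 2 → [0,1]=1  [1,4]=2  [3,4]=1
  size 3 → [0,1,4]=3  [1,3,4]=3  [2,3,4]=1
  first=0(b) contributes 4
  first=2(e) contributes 6
|[w]| = 10

10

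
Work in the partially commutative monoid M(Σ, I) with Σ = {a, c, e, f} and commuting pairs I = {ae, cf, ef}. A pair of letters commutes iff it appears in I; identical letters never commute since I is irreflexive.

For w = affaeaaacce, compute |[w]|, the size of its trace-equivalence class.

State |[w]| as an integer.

drop 0:a onto floor
drop 1:f onto {0:a}
drop 2:f onto {1:f}
drop 3:a onto {2:f}
drop 4:e onto floor
drop 5:a onto {3:a}
drop 6:a onto {5:a}
drop 7:a onto {6:a}
drop 8:c onto {4:e, 7:a}
drop 9:c onto {8:c}
drop 10:e onto {9:c}
ground layer = {0:a, 4:e}
drop-orders for the pieces not yet dropped (sum over which currently-grounded one goes next):
  1 to go: {10} 1
  2 to go: {9,10} 1
  3 to go: {8,9,10} 1
  4 to go: {4,8,9,10} 1  {7,8,9,10} 1
  5 to go: {4,7,8,9,10} 2  {6,7,8,9,10} 1
  6 to go: {4,6,7,8,9,10} 3  {5,6,7,8,9,10} 1
  7 to go: {3,5,6,7,8,9,10} 1  {4,5,6,7,8,9,10} 4
  8 to go: {2,3,5,6,7,8,9,10} 1  {3,4,5,6,7,8,9,10} 5
  9 to go: {1,2,3,5,6,7,8,9,10} 1  {2,3,4,5,6,7,8,9,10} 6
  if 0:a drops first: 7 orders
  if 4:e drops first: 1 orders
heap linearizations: 8

8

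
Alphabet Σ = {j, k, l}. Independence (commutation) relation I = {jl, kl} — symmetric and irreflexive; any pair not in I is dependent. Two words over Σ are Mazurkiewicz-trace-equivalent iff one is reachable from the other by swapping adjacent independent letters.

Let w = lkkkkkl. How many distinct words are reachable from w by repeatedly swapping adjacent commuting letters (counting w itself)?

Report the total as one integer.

#0=l has no predecessor
#1=k has no predecessor
#2=k depends on [1:k]
#3=k depends on [2:k]
#4=k depends on [3:k]
#5=k depends on [4:k]
#6=l depends on [0:l]
sources: [0:l, 1:k]
N(rest) = Σ N(rest − s) over sources s of rest; N(one piece) = 1:
  size 1 → [5]=1  [6]=1
  size 2 → [0,6]=1  [4,5]=1  [5,6]=2
  size 3 → [0,5,6]=3  [3,4,5]=1  [4,5,6]=3
  size 4 → [0,4,5,6]=6  [2,3,4,5]=1  [3,4,5,6]=4
  size 5 → [0,3,4,5,6]=10  [1,2,3,4,5]=1  [2,3,4,5,6]=5
  first=0(l) contributes 6
  first=1(k) contributes 15
|[w]| = 21

21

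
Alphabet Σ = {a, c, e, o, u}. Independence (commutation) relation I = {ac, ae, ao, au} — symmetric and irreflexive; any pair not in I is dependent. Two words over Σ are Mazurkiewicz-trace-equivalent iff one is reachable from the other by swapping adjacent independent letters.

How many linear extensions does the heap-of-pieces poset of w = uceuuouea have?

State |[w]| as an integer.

9

0(u) covers ∅
1(c) covers 0:u
2(e) covers 1:c
3(u) covers 2:e
4(u) covers 3:u
5(o) covers 4:u
6(u) covers 5:o
7(e) covers 6:u
8(a) covers ∅
floor of heap: 0:u, 8:a
completions by unplaced set U, small U first (add the entries for U minus each lowest piece of U):
  |U|=1: {7}:1  {8}:1
  |U|=2: {6,7}:1  {7,8}:2
  |U|=3: {5,6,7}:1  {6,7,8}:3
  |U|=4: {4,5,6,7}:1  {5,6,7,8}:4
  |U|=5: {3,4,5,6,7}:1  {4,5,6,7,8}:5
  |U|=6: {2,3,4,5,6,7}:1  {3,4,5,6,7,8}:6
  |U|=7: {1,2,3,4,5,6,7}:1  {2,3,4,5,6,7,8}:7
  start at 0(u): 8
  start at 8(a): 1
sum over floor = 9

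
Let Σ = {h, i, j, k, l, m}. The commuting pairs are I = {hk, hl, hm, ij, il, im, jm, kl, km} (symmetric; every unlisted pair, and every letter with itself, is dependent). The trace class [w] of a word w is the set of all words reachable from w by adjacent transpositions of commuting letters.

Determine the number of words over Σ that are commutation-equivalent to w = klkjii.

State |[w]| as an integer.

12

0(k) covers ∅
1(l) covers ∅
2(k) covers 0:k
3(j) covers 1:l, 2:k
4(i) covers 2:k
5(i) covers 4:i
floor of heap: 0:k, 1:l
completions by unplaced set U, small U first (add the entries for U minus each lowest piece of U):
  |U|=1: {3}:1  {5}:1
  |U|=2: {1,3}:1  {3,5}:2  {4,5}:1
  |U|=3: {1,3,5}:3  {3,4,5}:3
  |U|=4: {1,3,4,5}:6  {2,3,4,5}:3
  start at 0(k): 9
  start at 1(l): 3
sum over floor = 12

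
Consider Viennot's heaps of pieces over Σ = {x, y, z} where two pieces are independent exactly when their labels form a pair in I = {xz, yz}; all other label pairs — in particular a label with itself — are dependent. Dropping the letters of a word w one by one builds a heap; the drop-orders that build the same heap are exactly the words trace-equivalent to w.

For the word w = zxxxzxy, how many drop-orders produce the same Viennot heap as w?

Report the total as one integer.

0(z) covers ∅
1(x) covers ∅
2(x) covers 1:x
3(x) covers 2:x
4(z) covers 0:z
5(x) covers 3:x
6(y) covers 5:x
floor of heap: 0:z, 1:x
completions by unplaced set U, small U first (add the entries for U minus each lowest piece of U):
  |U|=1: {4}:1  {6}:1
  |U|=2: {0,4}:1  {4,6}:2  {5,6}:1
  |U|=3: {0,4,6}:3  {3,5,6}:1  {4,5,6}:3
  |U|=4: {0,4,5,6}:6  {2,3,5,6}:1  {3,4,5,6}:4
  |U|=5: {0,3,4,5,6}:10  {1,2,3,5,6}:1  {2,3,4,5,6}:5
  start at 0(z): 6
  start at 1(x): 15
sum over floor = 21

21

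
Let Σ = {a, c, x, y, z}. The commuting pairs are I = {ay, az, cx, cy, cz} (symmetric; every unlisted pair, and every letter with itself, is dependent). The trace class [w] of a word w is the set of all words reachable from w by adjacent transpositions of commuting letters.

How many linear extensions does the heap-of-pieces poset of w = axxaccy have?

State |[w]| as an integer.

0(a) covers ∅
1(x) covers 0:a
2(x) covers 1:x
3(a) covers 2:x
4(c) covers 3:a
5(c) covers 4:c
6(y) covers 2:x
floor of heap: 0:a
completions by unplaced set U, small U first (add the entries for U minus each lowest piece of U):
  |U|=1: {5}:1  {6}:1
  |U|=2: {4,5}:1  {5,6}:2
  |U|=3: {3,4,5}:1  {4,5,6}:3
  |U|=4: {3,4,5,6}:4
  |U|=5: {2,3,4,5,6}:4
  start at 0(a): 4

4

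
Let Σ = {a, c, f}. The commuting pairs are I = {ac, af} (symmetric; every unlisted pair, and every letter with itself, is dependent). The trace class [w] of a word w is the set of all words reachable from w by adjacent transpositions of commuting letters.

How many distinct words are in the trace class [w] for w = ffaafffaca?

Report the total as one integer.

0(f) covers ∅
1(f) covers 0:f
2(a) covers ∅
3(a) covers 2:a
4(f) covers 1:f
5(f) covers 4:f
6(f) covers 5:f
7(a) covers 3:a
8(c) covers 6:f
9(a) covers 7:a
floor of heap: 0:f, 2:a
completions by unplaced set U, small U first (add the entries for U minus each lowest piece of U):
  |U|=1: {8}:1  {9}:1
  |U|=2: {6,8}:1  {7,9}:1  {8,9}:2
  |U|=3: {3,7,9}:1  {5,6,8}:1  {6,8,9}:3  {7,8,9}:3
  |U|=4: {2,3,7,9}:1  {3,7,8,9}:4  {4,5,6,8}:1  {5,6,8,9}:4  {6,7,8,9}:6
  |U|=5: {1,4,5,6,8}:1  {2,3,7,8,9}:5  {3,6,7,8,9}:10  {4,5,6,8,9}:5  {5,6,7,8,9}:10
  |U|=6: {0,1,4,5,6,8}:1  {1,4,5,6,8,9}:6  {2,3,6,7,8,9}:15  {3,5,6,7,8,9}:20  {4,5,6,7,8,9}:15
  |U|=7: {0,1,4,5,6,8,9}:7  {1,4,5,6,7,8,9}:21  {2,3,5,6,7,8,9}:35  {3,4,5,6,7,8,9}:35
  |U|=8: {0,1,4,5,6,7,8,9}:28  {1,3,4,5,6,7,8,9}:56  {2,3,4,5,6,7,8,9}:70
  start at 0(f): 126
  start at 2(a): 84
sum over floor = 210

210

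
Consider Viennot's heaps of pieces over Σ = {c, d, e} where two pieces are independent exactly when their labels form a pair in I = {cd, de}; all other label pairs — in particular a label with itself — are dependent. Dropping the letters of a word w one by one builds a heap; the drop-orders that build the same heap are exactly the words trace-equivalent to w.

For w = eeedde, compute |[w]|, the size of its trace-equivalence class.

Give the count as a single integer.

15

0(e) covers ∅
1(e) covers 0:e
2(e) covers 1:e
3(d) covers ∅
4(d) covers 3:d
5(e) covers 2:e
floor of heap: 0:e, 3:d
completions by unplaced set U, small U first (add the entries for U minus each lowest piece of U):
  |U|=1: {4}:1  {5}:1
  |U|=2: {2,5}:1  {3,4}:1  {4,5}:2
  |U|=3: {1,2,5}:1  {2,4,5}:3  {3,4,5}:3
  |U|=4: {0,1,2,5}:1  {1,2,4,5}:4  {2,3,4,5}:6
  start at 0(e): 10
  start at 3(d): 5
sum over floor = 15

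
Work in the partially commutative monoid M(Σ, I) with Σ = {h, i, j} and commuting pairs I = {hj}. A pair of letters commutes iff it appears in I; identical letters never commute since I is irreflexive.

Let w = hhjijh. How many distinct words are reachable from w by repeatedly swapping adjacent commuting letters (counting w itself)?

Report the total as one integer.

piece 0:h — minimal
piece 1:h rests on {0:h}
piece 2:j — minimal
piece 3:i rests on {1:h, 2:j}
piece 4:j rests on {3:i}
piece 5:h rests on {3:i}
minimal pieces: {0:h, 2:j}
ways to finish when only these pieces remain (= sum over removing one remaining piece with nothing left below it):
  1 left: {4}→1  {5}→1
  2 left: {4,5}→2
  3 left: {3,4,5}→2
  4 left: {1,3,4,5}→2  {2,3,4,5}→2
  placing 0:h first → 4 extensions
  placing 2:j first → 2 extensions
total linear extensions = 6

6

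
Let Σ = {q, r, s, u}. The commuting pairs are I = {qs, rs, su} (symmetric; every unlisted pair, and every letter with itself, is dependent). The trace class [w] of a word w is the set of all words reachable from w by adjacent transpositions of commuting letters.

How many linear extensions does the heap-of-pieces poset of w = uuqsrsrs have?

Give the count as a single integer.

56

piece 0:u — minimal
piece 1:u rests on {0:u}
piece 2:q rests on {1:u}
piece 3:s — minimal
piece 4:r rests on {2:q}
piece 5:s rests on {3:s}
piece 6:r rests on {4:r}
piece 7:s rests on {5:s}
minimal pieces: {0:u, 3:s}
ways to finish when only these pieces remain (= sum over removing one remaining piece with nothing left below it):
  1 left: {6}→1  {7}→1
  2 left: {4,6}→1  {5,7}→1  {6,7}→2
  3 left: {2,4,6}→1  {3,5,7}→1  {4,6,7}→3  {5,6,7}→3
  4 left: {1,2,4,6}→1  {2,4,6,7}→4  {3,5,6,7}→4  {4,5,6,7}→6
  5 left: {0,1,2,4,6}→1  {1,2,4,6,7}→5  {2,4,5,6,7}→10  {3,4,5,6,7}→10
  6 left: {0,1,2,4,6,7}→6  {1,2,4,5,6,7}→15  {2,3,4,5,6,7}→20
  placing 0:u first → 35 extensions
  placing 3:s first → 21 extensions
total linear extensions = 56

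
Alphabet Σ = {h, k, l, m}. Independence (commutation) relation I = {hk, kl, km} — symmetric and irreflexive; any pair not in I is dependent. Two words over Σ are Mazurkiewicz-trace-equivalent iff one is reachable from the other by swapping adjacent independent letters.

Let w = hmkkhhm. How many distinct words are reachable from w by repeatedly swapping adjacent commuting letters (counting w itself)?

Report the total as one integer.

21

piece 0:h — minimal
piece 1:m rests on {0:h}
piece 2:k — minimal
piece 3:k rests on {2:k}
piece 4:h rests on {1:m}
piece 5:h rests on {4:h}
piece 6:m rests on {5:h}
minimal pieces: {0:h, 2:k}
ways to finish when only these pieces remain (= sum over removing one remaining piece with nothing left below it):
  1 left: {3}→1  {6}→1
  2 left: {2,3}→1  {3,6}→2  {5,6}→1
  3 left: {2,3,6}→3  {3,5,6}→3  {4,5,6}→1
  4 left: {1,4,5,6}→1  {2,3,5,6}→6  {3,4,5,6}→4
  5 left: {0,1,4,5,6}→1  {1,3,4,5,6}→5  {2,3,4,5,6}→10
  placing 0:h first → 15 extensions
  placing 2:k first → 6 extensions
total linear extensions = 21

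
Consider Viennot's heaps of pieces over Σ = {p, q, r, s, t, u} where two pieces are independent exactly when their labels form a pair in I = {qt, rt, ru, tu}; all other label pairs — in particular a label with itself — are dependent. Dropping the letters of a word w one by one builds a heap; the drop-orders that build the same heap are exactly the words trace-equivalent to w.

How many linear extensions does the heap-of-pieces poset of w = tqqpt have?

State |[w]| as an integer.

3

0(t) covers ∅
1(q) covers ∅
2(q) covers 1:q
3(p) covers 0:t, 2:q
4(t) covers 3:p
floor of heap: 0:t, 1:q
completions by unplaced set U, small U first (add the entries for U minus each lowest piece of U):
  |U|=1: {4}:1
  |U|=2: {3,4}:1
  |U|=3: {0,3,4}:1  {2,3,4}:1
  start at 0(t): 1
  start at 1(q): 2
sum over floor = 3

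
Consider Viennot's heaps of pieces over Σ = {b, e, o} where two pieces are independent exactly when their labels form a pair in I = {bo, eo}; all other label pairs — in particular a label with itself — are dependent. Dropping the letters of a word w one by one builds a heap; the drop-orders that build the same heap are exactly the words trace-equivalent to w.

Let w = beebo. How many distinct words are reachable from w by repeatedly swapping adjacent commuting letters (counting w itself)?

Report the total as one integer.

drop 0:b onto floor
drop 1:e onto {0:b}
drop 2:e onto {1:e}
drop 3:b onto {2:e}
drop 4:o onto floor
ground layer = {0:b, 4:o}
drop-orders for the pieces not yet dropped (sum over which currently-grounded one goes next):
  1 to go: {3} 1  {4} 1
  2 to go: {2,3} 1  {3,4} 2
  3 to go: {1,2,3} 1  {2,3,4} 3
  if 0:b drops first: 4 orders
  if 4:o drops first: 1 orders
heap linearizations: 5

5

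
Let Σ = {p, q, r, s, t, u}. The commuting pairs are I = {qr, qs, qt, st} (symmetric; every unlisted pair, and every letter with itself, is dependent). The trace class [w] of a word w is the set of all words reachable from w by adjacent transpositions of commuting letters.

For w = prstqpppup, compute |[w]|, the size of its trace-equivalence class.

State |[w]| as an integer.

piece 0:p — minimal
piece 1:r rests on {0:p}
piece 2:s rests on {1:r}
piece 3:t rests on {1:r}
piece 4:q rests on {0:p}
piece 5:p rests on {2:s, 3:t, 4:q}
piece 6:p rests on {5:p}
piece 7:p rests on {6:p}
piece 8:u rests on {7:p}
piece 9:p rests on {8:u}
minimal pieces: {0:p}
ways to finish when only these pieces remain (= sum over removing one remaining piece with nothing left below it):
  1 left: {9}→1
  2 left: {8,9}→1
  3 left: {7,8,9}→1
  4 left: {6,7,8,9}→1
  5 left: {5,6,7,8,9}→1
  6 left: {2,5,6,7,8,9}→1  {3,5,6,7,8,9}→1  {4,5,6,7,8,9}→1
  7 left: {2,3,5,6,7,8,9}→2  {2,4,5,6,7,8,9}→2  {3,4,5,6,7,8,9}→2
  8 left: {1,2,3,5,6,7,8,9}→2  {2,3,4,5,6,7,8,9}→6
  placing 0:p first → 8 extensions

8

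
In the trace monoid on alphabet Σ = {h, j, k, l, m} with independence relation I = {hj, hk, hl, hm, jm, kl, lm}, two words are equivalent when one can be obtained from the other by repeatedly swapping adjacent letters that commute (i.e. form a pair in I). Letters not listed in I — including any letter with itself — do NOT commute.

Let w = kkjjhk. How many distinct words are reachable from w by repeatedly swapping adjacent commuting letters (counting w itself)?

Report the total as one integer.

drop 0:k onto floor
drop 1:k onto {0:k}
drop 2:j onto {1:k}
drop 3:j onto {2:j}
drop 4:h onto floor
drop 5:k onto {3:j}
ground layer = {0:k, 4:h}
drop-orders for the pieces not yet dropped (sum over which currently-grounded one goes next):
  1 to go: {4} 1  {5} 1
  2 to go: {3,5} 1  {4,5} 2
  3 to go: {2,3,5} 1  {3,4,5} 3
  4 to go: {1,2,3,5} 1  {2,3,4,5} 4
  if 0:k drops first: 5 orders
  if 4:h drops first: 1 orders
heap linearizations: 6

6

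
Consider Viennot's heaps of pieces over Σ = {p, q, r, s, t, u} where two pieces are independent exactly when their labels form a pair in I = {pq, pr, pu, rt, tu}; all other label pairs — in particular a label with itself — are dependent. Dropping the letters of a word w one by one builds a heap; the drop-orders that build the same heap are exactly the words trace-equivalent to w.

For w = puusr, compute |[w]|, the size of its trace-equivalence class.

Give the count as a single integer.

3

#0=p has no predecessor
#1=u has no predecessor
#2=u depends on [1:u]
#3=s depends on [0:p, 2:u]
#4=r depends on [3:s]
sources: [0:p, 1:u]
N(rest) = Σ N(rest − s) over sources s of rest; N(one piece) = 1:
  size 1 → [4]=1
  size 2 → [3,4]=1
  size 3 → [0,3,4]=1  [2,3,4]=1
  first=0(p) contributes 1
  first=1(u) contributes 2
|[w]| = 3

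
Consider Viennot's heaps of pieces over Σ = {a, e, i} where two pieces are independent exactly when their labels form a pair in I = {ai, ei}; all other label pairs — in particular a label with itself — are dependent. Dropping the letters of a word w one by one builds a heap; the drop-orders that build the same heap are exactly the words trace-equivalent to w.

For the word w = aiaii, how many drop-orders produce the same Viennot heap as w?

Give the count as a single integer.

#0=a has no predecessor
#1=i has no predecessor
#2=a depends on [0:a]
#3=i depends on [1:i]
#4=i depends on [3:i]
sources: [0:a, 1:i]
N(rest) = Σ N(rest − s) over sources s of rest; N(one piece) = 1:
  size 1 → [2]=1  [4]=1
  size 2 → [0,2]=1  [2,4]=2  [3,4]=1
  size 3 → [0,2,4]=3  [1,3,4]=1  [2,3,4]=3
  first=0(a) contributes 4
  first=1(i) contributes 6
|[w]| = 10

10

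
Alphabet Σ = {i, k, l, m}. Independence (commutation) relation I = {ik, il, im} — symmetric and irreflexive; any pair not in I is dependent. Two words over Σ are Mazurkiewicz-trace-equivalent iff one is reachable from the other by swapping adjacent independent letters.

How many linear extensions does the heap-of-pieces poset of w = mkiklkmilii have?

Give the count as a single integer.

330

#0=m has no predecessor
#1=k depends on [0:m]
#2=i has no predecessor
#3=k depends on [1:k]
#4=l depends on [3:k]
#5=k depends on [4:l]
#6=m depends on [5:k]
#7=i depends on [2:i]
#8=l depends on [6:m]
#9=i depends on [7:i]
#10=i depends on [9:i]
sources: [0:m, 2:i]
N(rest) = Σ N(rest − s) over sources s of rest; N(one piece) = 1:
  size 1 → [8]=1  [10]=1
  size 2 → [6,8]=1  [8,10]=2  [9,10]=1
  size 3 → [5,6,8]=1  [6,8,10]=3  [7,9,10]=1  [8,9,10]=3
  size 4 → [2,7,9,10]=1  [4,5,6,8]=1  [5,6,8,10]=4  [6,8,9,10]=6  [7,8,9,10]=4
  size 5 → [2,7,8,9,10]=5  [3,4,5,6,8]=1  [4,5,6,8,10]=5  [5,6,8,9,10]=10  [6,7,8,9,10]=10
  size 6 → [1,3,4,5,6,8]=1  [2,6,7,8,9,10]=15  [3,4,5,6,8,10]=6  [4,5,6,8,9,10]=15  [5,6,7,8,9,10]=20
  size 7 → [0,1,3,4,5,6,8]=1  [1,3,4,5,6,8,10]=7  [2,5,6,7,8,9,10]=35  [3,4,5,6,8,9,10]=21  [4,5,6,7,8,9,10]=35
  size 8 → [0,1,3,4,5,6,8,10]=8  [1,3,4,5,6,8,9,10]=28  [2,4,5,6,7,8,9,10]=70  [3,4,5,6,7,8,9,10]=56
  size 9 → [0,1,3,4,5,6,8,9,10]=36  [1,3,4,5,6,7,8,9,10]=84  [2,3,4,5,6,7,8,9,10]=126
  first=0(m) contributes 210
  first=2(i) contributes 120
|[w]| = 330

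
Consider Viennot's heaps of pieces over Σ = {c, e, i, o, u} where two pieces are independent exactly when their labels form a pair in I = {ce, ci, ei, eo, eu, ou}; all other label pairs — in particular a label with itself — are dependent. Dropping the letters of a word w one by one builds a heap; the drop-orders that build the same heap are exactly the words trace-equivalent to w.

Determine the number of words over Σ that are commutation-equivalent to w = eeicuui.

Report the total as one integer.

42

drop 0:e onto floor
drop 1:e onto {0:e}
drop 2:i onto floor
drop 3:c onto floor
drop 4:u onto {2:i, 3:c}
drop 5:u onto {4:u}
drop 6:i onto {5:u}
ground layer = {0:e, 2:i, 3:c}
drop-orders for the pieces not yet dropped (sum over which currently-grounded one goes next):
  1 to go: {1} 1  {6} 1
  2 to go: {0,1} 1  {1,6} 2  {5,6} 1
  3 to go: {0,1,6} 3  {1,5,6} 3  {4,5,6} 1
  4 to go: {0,1,5,6} 6  {1,4,5,6} 4  {2,4,5,6} 1  {3,4,5,6} 1
  5 to go: {0,1,4,5,6} 10  {1,2,4,5,6} 5  {1,3,4,5,6} 5  {2,3,4,5,6} 2
  if 0:e drops first: 12 orders
  if 2:i drops first: 15 orders
  if 3:c drops first: 15 orders
heap linearizations: 42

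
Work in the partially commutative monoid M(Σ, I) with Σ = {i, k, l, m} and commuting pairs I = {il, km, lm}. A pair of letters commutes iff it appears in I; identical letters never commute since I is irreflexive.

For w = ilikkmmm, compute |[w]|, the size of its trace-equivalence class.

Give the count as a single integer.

40

0(i) covers ∅
1(l) covers ∅
2(i) covers 0:i
3(k) covers 1:l, 2:i
4(k) covers 3:k
5(m) covers 2:i
6(m) covers 5:m
7(m) covers 6:m
floor of heap: 0:i, 1:l
completions by unplaced set U, small U first (add the entries for U minus each lowest piece of U):
  |U|=1: {4}:1  {7}:1
  |U|=2: {3,4}:1  {4,7}:2  {6,7}:1
  |U|=3: {1,3,4}:1  {3,4,7}:3  {4,6,7}:3  {5,6,7}:1
  |U|=4: {1,3,4,7}:4  {3,4,6,7}:6  {4,5,6,7}:4
  |U|=5: {1,3,4,6,7}:10  {3,4,5,6,7}:10
  |U|=6: {1,3,4,5,6,7}:20  {2,3,4,5,6,7}:10
  start at 0(i): 30
  start at 1(l): 10
sum over floor = 40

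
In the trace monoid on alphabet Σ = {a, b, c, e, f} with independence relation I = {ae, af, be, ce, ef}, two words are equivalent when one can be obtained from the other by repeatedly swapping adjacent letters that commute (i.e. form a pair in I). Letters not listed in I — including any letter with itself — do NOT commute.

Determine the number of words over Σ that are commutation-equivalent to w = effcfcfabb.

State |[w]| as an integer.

drop 0:e onto floor
drop 1:f onto floor
drop 2:f onto {1:f}
drop 3:c onto {2:f}
drop 4:f onto {3:c}
drop 5:c onto {4:f}
drop 6:f onto {5:c}
drop 7:a onto {5:c}
drop 8:b onto {6:f, 7:a}
drop 9:b onto {8:b}
ground layer = {0:e, 1:f}
drop-orders for the pieces not yet dropped (sum over which currently-grounded one goes next):
  1 to go: {0} 1  {9} 1
  2 to go: {0,9} 2  {8,9} 1
  3 to go: {0,8,9} 3  {6,8,9} 1  {7,8,9} 1
  4 to go: {0,6,8,9} 4  {0,7,8,9} 4  {6,7,8,9} 2
  5 to go: {0,6,7,8,9} 10  {5,6,7,8,9} 2
  6 to go: {0,5,6,7,8,9} 12  {4,5,6,7,8,9} 2
  7 to go: {0,4,5,6,7,8,9} 14  {3,4,5,6,7,8,9} 2
  8 to go: {0,3,4,5,6,7,8,9} 16  {2,3,4,5,6,7,8,9} 2
  if 0:e drops first: 2 orders
  if 1:f drops first: 18 orders
heap linearizations: 20

20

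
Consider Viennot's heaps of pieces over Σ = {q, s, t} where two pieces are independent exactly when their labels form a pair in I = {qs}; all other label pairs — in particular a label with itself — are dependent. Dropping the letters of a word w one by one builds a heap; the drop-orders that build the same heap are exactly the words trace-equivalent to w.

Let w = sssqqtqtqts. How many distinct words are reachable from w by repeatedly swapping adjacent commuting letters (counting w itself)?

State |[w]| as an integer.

piece 0:s — minimal
piece 1:s rests on {0:s}
piece 2:s rests on {1:s}
piece 3:q — minimal
piece 4:q rests on {3:q}
piece 5:t rests on {2:s, 4:q}
piece 6:q rests on {5:t}
piece 7:t rests on {6:q}
piece 8:q rests on {7:t}
piece 9:t rests on {8:q}
piece 10:s rests on {9:t}
minimal pieces: {0:s, 3:q}
ways to finish when only these pieces remain (= sum over removing one remaining piece with nothing left below it):
  1 left: {10}→1
  2 left: {9,10}→1
  3 left: {8,9,10}→1
  4 left: {7,8,9,10}→1
  5 left: {6,7,8,9,10}→1
  6 left: {5,6,7,8,9,10}→1
  7 left: {2,5,6,7,8,9,10}→1  {4,5,6,7,8,9,10}→1
  8 left: {1,2,5,6,7,8,9,10}→1  {2,4,5,6,7,8,9,10}→2  {3,4,5,6,7,8,9,10}→1
  9 left: {0,1,2,5,6,7,8,9,10}→1  {1,2,4,5,6,7,8,9,10}→3  {2,3,4,5,6,7,8,9,10}→3
  placing 0:s first → 6 extensions
  placing 3:q first → 4 extensions
total linear extensions = 10

10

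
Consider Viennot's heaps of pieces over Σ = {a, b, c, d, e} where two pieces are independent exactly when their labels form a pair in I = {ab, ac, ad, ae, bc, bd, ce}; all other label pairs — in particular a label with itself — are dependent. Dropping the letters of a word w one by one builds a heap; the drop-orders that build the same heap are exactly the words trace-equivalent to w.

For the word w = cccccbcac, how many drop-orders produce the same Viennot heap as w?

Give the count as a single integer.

72

#0=c has no predecessor
#1=c depends on [0:c]
#2=c depends on [1:c]
#3=c depends on [2:c]
#4=c depends on [3:c]
#5=b has no predecessor
#6=c depends on [4:c]
#7=a has no predecessor
#8=c depends on [6:c]
sources: [0:c, 5:b, 7:a]
N(rest) = Σ N(rest − s) over sources s of rest; N(one piece) = 1:
  size 1 → [5]=1  [7]=1  [8]=1
  size 2 → [5,7]=2  [5,8]=2  [6,8]=1  [7,8]=2
  size 3 → [4,6,8]=1  [5,6,8]=3  [5,7,8]=6  [6,7,8]=3
  size 4 → [3,4,6,8]=1  [4,5,6,8]=4  [4,6,7,8]=4  [5,6,7,8]=12
  size 5 → [2,3,4,6,8]=1  [3,4,5,6,8]=5  [3,4,6,7,8]=5  [4,5,6,7,8]=20
  size 6 → [1,2,3,4,6,8]=1  [2,3,4,5,6,8]=6  [2,3,4,6,7,8]=6  [3,4,5,6,7,8]=30
  size 7 → [0,1,2,3,4,6,8]=1  [1,2,3,4,5,6,8]=7  [1,2,3,4,6,7,8]=7  [2,3,4,5,6,7,8]=42
  first=0(c) contributes 56
  first=5(b) contributes 8
  first=7(a) contributes 8
|[w]| = 72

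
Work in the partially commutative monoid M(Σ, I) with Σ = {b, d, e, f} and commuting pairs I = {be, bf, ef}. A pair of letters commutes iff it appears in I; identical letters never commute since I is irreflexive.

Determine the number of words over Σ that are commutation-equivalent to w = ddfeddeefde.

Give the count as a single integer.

6

drop 0:d onto floor
drop 1:d onto {0:d}
drop 2:f onto {1:d}
drop 3:e onto {1:d}
drop 4:d onto {2:f, 3:e}
drop 5:d onto {4:d}
drop 6:e onto {5:d}
drop 7:e onto {6:e}
drop 8:f onto {5:d}
drop 9:d onto {7:e, 8:f}
drop 10:e onto {9:d}
ground layer = {0:d}
drop-orders for the pieces not yet dropped (sum over which currently-grounded one goes next):
  1 to go: {10} 1
  2 to go: {9,10} 1
  3 to go: {7,9,10} 1  {8,9,10} 1
  4 to go: {6,7,9,10} 1  {7,8,9,10} 2
  5 to go: {6,7,8,9,10} 3
  6 to go: {5,6,7,8,9,10} 3
  7 to go: {4,5,6,7,8,9,10} 3
  8 to go: {2,4,5,6,7,8,9,10} 3  {3,4,5,6,7,8,9,10} 3
  9 to go: {2,3,4,5,6,7,8,9,10} 6
  if 0:d drops first: 6 orders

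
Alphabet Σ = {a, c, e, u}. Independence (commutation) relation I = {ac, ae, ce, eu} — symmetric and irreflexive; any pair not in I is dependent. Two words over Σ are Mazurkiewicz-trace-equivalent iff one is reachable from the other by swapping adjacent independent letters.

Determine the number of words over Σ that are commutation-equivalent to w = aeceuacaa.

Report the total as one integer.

#0=a has no predecessor
#1=e has no predecessor
#2=c has no predecessor
#3=e depends on [1:e]
#4=u depends on [0:a, 2:c]
#5=a depends on [4:u]
#6=c depends on [4:u]
#7=a depends on [5:a]
#8=a depends on [7:a]
sources: [0:a, 1:e, 2:c]
N(rest) = Σ N(rest − s) over sources s of rest; N(one piece) = 1:
  size 1 → [3]=1  [6]=1  [8]=1
  size 2 → [1,3]=1  [3,6]=2  [3,8]=2  [6,8]=2  [7,8]=1
  size 3 → [1,3,6]=3  [1,3,8]=3  [3,6,8]=6  [3,7,8]=3  [5,7,8]=1  [6,7,8]=3
  size 4 → [1,3,6,8]=12  [1,3,7,8]=6  [3,5,7,8]=4  [3,6,7,8]=12  [5,6,7,8]=4
  size 5 → [1,3,5,7,8]=10  [1,3,6,7,8]=30  [3,5,6,7,8]=20  [4,5,6,7,8]=4
  size 6 → [0,4,5,6,7,8]=4  [1,3,5,6,7,8]=60  [2,4,5,6,7,8]=4  [3,4,5,6,7,8]=24
  size 7 → [0,2,4,5,6,7,8]=8  [0,3,4,5,6,7,8]=28  [1,3,4,5,6,7,8]=84  [2,3,4,5,6,7,8]=28
  first=0(a) contributes 112
  first=1(e) contributes 64
  first=2(c) contributes 112
|[w]| = 288

288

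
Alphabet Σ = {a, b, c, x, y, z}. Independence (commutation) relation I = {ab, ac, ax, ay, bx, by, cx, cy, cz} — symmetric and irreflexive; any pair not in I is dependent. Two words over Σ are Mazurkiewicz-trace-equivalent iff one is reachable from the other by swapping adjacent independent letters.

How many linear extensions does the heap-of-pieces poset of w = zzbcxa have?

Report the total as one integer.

12

0(z) covers ∅
1(z) covers 0:z
2(b) covers 1:z
3(c) covers 2:b
4(x) covers 1:z
5(a) covers 1:z
floor of heap: 0:z
completions by unplaced set U, small U first (add the entries for U minus each lowest piece of U):
  |U|=1: {3}:1  {4}:1  {5}:1
  |U|=2: {2,3}:1  {3,4}:2  {3,5}:2  {4,5}:2
  |U|=3: {2,3,4}:3  {2,3,5}:3  {3,4,5}:6
  |U|=4: {2,3,4,5}:12
  start at 0(z): 12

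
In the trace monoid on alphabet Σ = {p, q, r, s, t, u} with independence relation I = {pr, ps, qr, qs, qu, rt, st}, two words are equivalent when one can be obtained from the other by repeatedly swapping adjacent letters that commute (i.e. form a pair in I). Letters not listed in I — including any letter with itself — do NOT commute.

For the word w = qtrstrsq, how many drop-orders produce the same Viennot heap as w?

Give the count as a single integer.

piece 0:q — minimal
piece 1:t rests on {0:q}
piece 2:r — minimal
piece 3:s rests on {2:r}
piece 4:t rests on {1:t}
piece 5:r rests on {3:s}
piece 6:s rests on {5:r}
piece 7:q rests on {4:t}
minimal pieces: {0:q, 2:r}
ways to finish when only these pieces remain (= sum over removing one remaining piece with nothing left below it):
  1 left: {6}→1  {7}→1
  2 left: {4,7}→1  {5,6}→1  {6,7}→2
  3 left: {1,4,7}→1  {3,5,6}→1  {4,6,7}→3  {5,6,7}→3
  4 left: {0,1,4,7}→1  {1,4,6,7}→4  {2,3,5,6}→1  {3,5,6,7}→4  {4,5,6,7}→6
  5 left: {0,1,4,6,7}→5  {1,4,5,6,7}→10  {2,3,5,6,7}→5  {3,4,5,6,7}→10
  6 left: {0,1,4,5,6,7}→15  {1,3,4,5,6,7}→20  {2,3,4,5,6,7}→15
  placing 0:q first → 35 extensions
  placing 2:r first → 35 extensions
total linear extensions = 70

70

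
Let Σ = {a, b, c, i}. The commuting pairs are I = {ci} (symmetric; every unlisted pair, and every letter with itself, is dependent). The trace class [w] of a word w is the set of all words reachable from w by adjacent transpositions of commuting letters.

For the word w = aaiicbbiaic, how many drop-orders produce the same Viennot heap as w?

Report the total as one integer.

drop 0:a onto floor
drop 1:a onto {0:a}
drop 2:i onto {1:a}
drop 3:i onto {2:i}
drop 4:c onto {1:a}
drop 5:b onto {3:i, 4:c}
drop 6:b onto {5:b}
drop 7:i onto {6:b}
drop 8:a onto {7:i}
drop 9:i onto {8:a}
drop 10:c onto {8:a}
ground layer = {0:a}
drop-orders for the pieces not yet dropped (sum over which currently-grounded one goes next):
  1 to go: {9} 1  {10} 1
  2 to go: {9,10} 2
  3 to go: {8,9,10} 2
  4 to go: {7,8,9,10} 2
  5 to go: {6,7,8,9,10} 2
  6 to go: {5,6,7,8,9,10} 2
  7 to go: {3,5,6,7,8,9,10} 2  {4,5,6,7,8,9,10} 2
  8 to go: {2,3,5,6,7,8,9,10} 2  {3,4,5,6,7,8,9,10} 4
  9 to go: {2,3,4,5,6,7,8,9,10} 6
  if 0:a drops first: 6 orders

6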